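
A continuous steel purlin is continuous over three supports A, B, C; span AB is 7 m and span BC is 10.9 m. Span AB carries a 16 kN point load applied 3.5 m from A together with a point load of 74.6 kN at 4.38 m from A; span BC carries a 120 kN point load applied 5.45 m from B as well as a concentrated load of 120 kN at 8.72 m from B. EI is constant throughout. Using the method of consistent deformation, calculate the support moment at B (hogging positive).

Insert a hinge at B; M_B is the redundant, and each span becomes simply supported.
End slopes at the hinge B, treating each span as simply supported:
  span AB: point load 16 at a = 3.5: Pab(L + a)/(6LEI) = 49/EI
  span AB: point load 74.6 at a = 4.38: Pab(L + a)/(6LEI) = 232/EI
  span BC: point load 120 at a = 5.45: Pab(L + b)/(6LEI) = 891.1/EI
  span BC: point load 120 at a = 8.72: Pab(L + b)/(6LEI) = 456.2/EI
  relative rotation θ_0 = (281 + 1347)/EI = 1628/EI
A unit hogging moment at B produces rotation L₁/(3EI) + L₂/(3EI) = 5.967/EI.
Slope continuity at B: θ_0 = M_B·5.967/EI, so M_B = 1628/5.967 = 272.9 kN·m (hogging).

M_B = 272.9 kN·m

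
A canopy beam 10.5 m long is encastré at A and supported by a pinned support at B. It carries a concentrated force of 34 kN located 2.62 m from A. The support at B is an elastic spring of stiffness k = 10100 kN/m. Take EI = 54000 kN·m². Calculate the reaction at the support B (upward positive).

R_B = 2.871 kN

Release the roller at B. Primary structure: cantilever fixed at A.
Deflection at B on the released cantilever, summing each load's contribution:
  point load 34 at a = 2.62: Pa²(3L − a)/(6EI) = 1123/EI
Flexibility coefficient — unit upward force at B: δ_{BB} = L³/(3EI) = 385.9/EI.
With EI = 54000 kN·m²: δ_0 = 0.020803 m and δ_{BB} = 0.007146 m/kN.
Compatibility — the spring shortens by R_B/k under the reaction it provides: δ_0 − R_B·δ_{BB} = R_B/k. With 1/k = 0.000099 m/kN, R_B = δ_0 / (δ_{BB} + 1/k) = 0.020803 / (0.007146 + 0.000099) = 2.871 kN.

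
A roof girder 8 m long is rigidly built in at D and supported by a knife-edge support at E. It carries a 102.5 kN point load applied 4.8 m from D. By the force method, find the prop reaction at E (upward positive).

R_E = 44.28 kN

Remove the prop at E; the released (primary) structure is a cantilever built in at D.
Downward deflection at the released point E due to the loads:
  point load 102.5 at a = 4.8: Pa²(3L − a)/(6EI) = 7557/EI
Flexibility coefficient — unit upward force at E: δ_{EE} = L³/(3EI) = 170.7/EI.
The prop prevents deflection at E: R_E = δ_0/δ_{EE} = 7557/170.7 = 44.28 kN.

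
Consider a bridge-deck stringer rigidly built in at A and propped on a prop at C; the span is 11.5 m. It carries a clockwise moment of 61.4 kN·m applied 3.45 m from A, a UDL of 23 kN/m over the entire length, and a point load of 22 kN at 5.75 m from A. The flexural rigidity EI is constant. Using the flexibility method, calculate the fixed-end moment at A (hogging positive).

Remove the prop at C; the released (primary) structure is a cantilever built in at A.
Deflection at C on the released cantilever, summing each load's contribution:
  clockwise couple 61.4 at a = 3.45: M₀a(2L − a)/(2EI) = 2071/EI
  UDL 23: wL⁴/(8EI) = 50284/EI
  point load 22 at a = 5.75: Pa²(3L − a)/(6EI) = 3485/EI
  δ_0 = 55840/EI
Tip deflection under a unit load at C: L³/(3EI) = 507/EI.
The prop prevents deflection at C: R_C = δ_0/δ_{CC} = 55840/507 = 110.1 kN.
Moment equilibrium about A: M_A = Σ(load moments about A) − R_C·L = 1709 − 110.1×11.5 = 442.1 kN·m.

M_A = 442.1 kN·m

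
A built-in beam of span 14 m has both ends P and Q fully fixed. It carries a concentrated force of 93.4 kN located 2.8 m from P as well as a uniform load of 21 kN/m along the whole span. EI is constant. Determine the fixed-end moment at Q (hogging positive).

M_Q = 384.8 kN·m

Take the two fixed-end moments M_P, M_Q as redundants; the released structure is the simple span PQ.
Simple-span end rotations at P and Q under the given loads:
  at P: point load 93.4 at a = 2.8: Pab(L + b)/(6LEI) = 878.7/EI
  at Q: point load 93.4 at a = 2.8: Pab(L + a)/(6LEI) = 585.8/EI
  at P: UDL 21: wL³/(24EI) = 2401/EI
  at Q: UDL 21: wL³/(24EI) = 2401/EI
  θ_P0 = 3280/EI,  θ_Q0 = 2987/EI
Flexibility coefficients: a unit moment at one end gives L/(3EI) there and L/(6EI) at the far end, so f₁₁ = f₂₂ = 4.667/EI and f₁₂ = f₂₁ = 2.333/EI.
Compatibility — zero rotation at each built-in end:
  4.667 M_P + 2.333 M_Q = 3280
  2.333 M_P + 4.667 M_Q = 2987
Solving the pair gives M_P = 510.4 kN·m and M_Q = 384.8 kN·m (hogging).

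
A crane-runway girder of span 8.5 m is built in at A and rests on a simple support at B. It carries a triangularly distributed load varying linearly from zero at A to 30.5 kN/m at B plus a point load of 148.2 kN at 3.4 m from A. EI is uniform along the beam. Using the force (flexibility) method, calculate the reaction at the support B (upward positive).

R_B = 102.1 kN

Take the reaction at B as the redundant and release it; the primary structure is a cantilever fixed at A.
Downward deflection at the released point B due to the loads:
  triangular load, peak 30.5 at the free end: 11w₀L⁴/(120EI) = 14594/EI
  point load 148.2 at a = 3.4: Pa²(3L − a)/(6EI) = 6310/EI
  δ_0 = 20905/EI
Flexibility coefficient — unit upward force at B: δ_{BB} = L³/(3EI) = 204.7/EI.
Compatibility at B: δ_0 − R_B·δ_{BB} = 0, so R_B = 20905/204.7 = 102.1 kN.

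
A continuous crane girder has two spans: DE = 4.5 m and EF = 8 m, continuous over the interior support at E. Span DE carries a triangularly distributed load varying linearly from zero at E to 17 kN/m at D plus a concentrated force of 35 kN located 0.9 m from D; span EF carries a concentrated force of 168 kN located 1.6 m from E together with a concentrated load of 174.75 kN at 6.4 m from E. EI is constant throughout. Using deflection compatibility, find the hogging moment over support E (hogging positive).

M_E = 222.4 kN·m

Release continuity at E by inserting a hinge; the redundant is the internal moment M_E. The primary structure is two simply-supported spans DE and EF.
End slopes at the hinge E, treating each span as simply supported:
  span DE: triangular load, peak 17: 7w₀L³/(360EI) = 30.12/EI
  span DE: point load 35 at a = 0.9: Pab(L + a)/(6LEI) = 22.68/EI
  span EF: point load 168 at a = 1.6: Pab(L + b)/(6LEI) = 516.1/EI
  span EF: point load 174.75 at a = 6.4: Pab(L + b)/(6LEI) = 357.9/EI
  relative rotation θ_0 = (52.8 + 874)/EI = 926.8/EI
A unit hogging moment at E produces rotation L₁/(3EI) + L₂/(3EI) = 4.167/EI.
Slope continuity at E: θ_0 = M_E·4.167/EI, so M_E = 926.8/4.167 = 222.4 kN·m (hogging).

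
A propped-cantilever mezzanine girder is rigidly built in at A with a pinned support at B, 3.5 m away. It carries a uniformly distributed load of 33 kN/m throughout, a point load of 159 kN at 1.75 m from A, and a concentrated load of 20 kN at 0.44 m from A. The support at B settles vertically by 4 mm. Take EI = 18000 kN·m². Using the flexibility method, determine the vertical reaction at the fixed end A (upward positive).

Take the reaction at B as the redundant and release it; the primary structure is a cantilever fixed at A.
Free-end deflection of the primary structure under the applied loading (downward +):
  UDL 33: wL⁴/(8EI) = 619/EI
  point load 159 at a = 1.75: Pa²(3L − a)/(6EI) = 710.1/EI
  point load 20 at a = 0.44: Pa²(3L − a)/(6EI) = 6.492/EI
  δ_0 = 1336/EI
Flexibility coefficient — unit upward force at B: δ_{BB} = L³/(3EI) = 14.29/EI.
With EI = 18000 kN·m²: δ_0 = 0.074201 m and δ_{BB} = 0.000794 m/kN.
Compatibility — the beam at B must follow the support down by 0.004 m: δ_0 − R_B·δ_{BB} = 0.004, so R_B = (0.074201 − 0.004)/0.000794 = 88.42 kN.
Vertical equilibrium: R_A = ΣP − R_B = 294.5 − 88.42 = 206.1 kN.

R_A = 206.1 kN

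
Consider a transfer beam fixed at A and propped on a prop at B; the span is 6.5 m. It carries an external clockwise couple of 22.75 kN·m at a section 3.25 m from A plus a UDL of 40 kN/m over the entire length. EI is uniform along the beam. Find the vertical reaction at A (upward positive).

Choose R_B as the redundant. The primary structure is the cantilever fixed at A.
Primary-structure tip deflection at B by superposition:
  clockwise couple 22.75 at a = 3.25: M₀a(2L − a)/(2EI) = 360.4/EI
  UDL 40: wL⁴/(8EI) = 8925/EI
  δ_0 = 9286/EI
Tip deflection under a unit load at B: L³/(3EI) = 91.54/EI.
The prop prevents deflection at B: R_B = δ_0/δ_{BB} = 9286/91.54 = 101.4 kN.
Vertical equilibrium: R_A = ΣP − R_B = 260 − 101.4 = 158.6 kN.

R_A = 158.6 kN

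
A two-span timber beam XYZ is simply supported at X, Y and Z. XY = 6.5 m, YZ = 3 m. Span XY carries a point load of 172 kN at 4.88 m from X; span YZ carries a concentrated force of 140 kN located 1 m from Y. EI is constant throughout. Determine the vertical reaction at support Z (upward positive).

R_Z = -3.286 kN

Insert a hinge at Y; M_Y is the redundant, and each span becomes simply supported.
Discontinuity in slope at Y on the released structure — sum the simple-span end rotations:
  span XY: point load 172 at a = 4.88: Pab(L + a)/(6LEI) = 396.8/EI
  span YZ: point load 140 at a = 1: Pab(L + b)/(6LEI) = 77.78/EI
  relative rotation θ_0 = (396.8 + 77.78)/EI = 474.5/EI
A unit hogging moment at Y produces rotation L₁/(3EI) + L₂/(3EI) = 3.167/EI.
Compatibility: M_Y·(L₁+L₂)/(3EI) = θ_0, giving M_Y = 149.9 kN·m (hogging).
Span YZ, ΣM about Z: R_Y^{YZ}·3 = 280 + 149.9, so R_Y^{YZ} = 143.3 kN and R_Z = 140 − 143.3 = -3.286 kN.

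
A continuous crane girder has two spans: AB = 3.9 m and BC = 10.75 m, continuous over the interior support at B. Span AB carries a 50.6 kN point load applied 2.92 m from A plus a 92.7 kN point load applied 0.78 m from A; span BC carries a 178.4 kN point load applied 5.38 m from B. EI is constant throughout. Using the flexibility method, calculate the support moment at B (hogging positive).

M_B = 281.7 kN·m

Release continuity at B by inserting a hinge; the redundant is the internal moment M_B. The primary structure is two simply-supported spans AB and BC.
End slopes at the hinge B, treating each span as simply supported:
  span AB: point load 50.6 at a = 2.92: Pab(L + a)/(6LEI) = 42.2/EI
  span AB: point load 92.7 at a = 0.78: Pab(L + a)/(6LEI) = 45.12/EI
  span BC: point load 178.4 at a = 5.38: Pab(L + b)/(6LEI) = 1288/EI
  relative rotation θ_0 = (87.32 + 1288)/EI = 1375/EI
A unit hogging moment at B produces rotation L₁/(3EI) + L₂/(3EI) = 4.883/EI.
Compatibility: M_B·(L₁+L₂)/(3EI) = θ_0, giving M_B = 281.7 kN·m (hogging).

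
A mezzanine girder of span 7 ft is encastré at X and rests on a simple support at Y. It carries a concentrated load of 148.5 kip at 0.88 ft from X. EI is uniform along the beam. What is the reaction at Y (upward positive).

R_Y = 3.373 kip

Choose R_Y as the redundant. The primary structure is the cantilever fixed at X.
Free-end deflection of the primary structure under the applied loading (downward +):
  point load 148.5 at a = 0.88: Pa²(3L − a)/(6EI) = 385.6/EI
Flexibility coefficient — unit upward force at Y: δ_{YY} = L³/(3EI) = 114.3/EI.
The prop prevents deflection at Y: R_Y = δ_0/δ_{YY} = 385.6/114.3 = 3.373 kip.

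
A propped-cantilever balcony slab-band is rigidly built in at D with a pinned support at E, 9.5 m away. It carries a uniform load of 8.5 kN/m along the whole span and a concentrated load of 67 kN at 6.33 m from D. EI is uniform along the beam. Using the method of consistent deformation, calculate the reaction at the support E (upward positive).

Remove the prop at E; the released (primary) structure is a cantilever built in at D.
Deflection at E on the released cantilever, summing each load's contribution:
  UDL 8.5: wL⁴/(8EI) = 8654/EI
  point load 67 at a = 6.33: Pa²(3L − a)/(6EI) = 9920/EI
  δ_0 = 18574/EI
Flexibility coefficient — unit upward force at E: δ_{EE} = L³/(3EI) = 285.8/EI.
The prop prevents deflection at E: R_E = δ_0/δ_{EE} = 18574/285.8 = 64.99 kN.

R_E = 64.99 kN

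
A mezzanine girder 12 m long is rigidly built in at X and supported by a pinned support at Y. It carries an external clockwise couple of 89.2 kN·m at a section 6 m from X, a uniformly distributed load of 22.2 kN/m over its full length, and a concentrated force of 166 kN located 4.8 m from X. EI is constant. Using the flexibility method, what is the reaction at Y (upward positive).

Choose R_Y as the redundant. The primary structure is the cantilever fixed at X.
Free-end deflection of the primary structure under the applied loading (downward +):
  clockwise couple 89.2 at a = 6: M₀a(2L − a)/(2EI) = 4817/EI
  UDL 22.2: wL⁴/(8EI) = 57542/EI
  point load 166 at a = 4.8: Pa²(3L − a)/(6EI) = 19888/EI
  δ_0 = 82247/EI
Flexibility coefficient — unit upward force at Y: δ_{YY} = L³/(3EI) = 576/EI.
Compatibility at Y: δ_0 − R_Y·δ_{YY} = 0, so R_Y = 82247/576 = 142.8 kN.

R_Y = 142.8 kN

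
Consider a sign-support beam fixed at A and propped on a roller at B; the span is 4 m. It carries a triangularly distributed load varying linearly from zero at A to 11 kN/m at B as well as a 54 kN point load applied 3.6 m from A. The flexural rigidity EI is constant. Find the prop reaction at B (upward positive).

R_B = 58.03 kN

Take the reaction at B as the redundant and release it; the primary structure is a cantilever fixed at A.
Deflection at B on the released cantilever, summing each load's contribution:
  triangular load, peak 11 at the free end: 11w₀L⁴/(120EI) = 258.1/EI
  point load 54 at a = 3.6: Pa²(3L − a)/(6EI) = 979.8/EI
  δ_0 = 1238/EI
Tip deflection under a unit load at B: L³/(3EI) = 21.33/EI.
The prop prevents deflection at B: R_B = δ_0/δ_{BB} = 1238/21.33 = 58.03 kN.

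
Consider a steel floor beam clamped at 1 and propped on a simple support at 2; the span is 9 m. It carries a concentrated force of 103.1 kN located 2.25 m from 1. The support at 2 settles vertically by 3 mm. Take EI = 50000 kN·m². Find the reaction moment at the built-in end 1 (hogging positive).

M_1 = 157.8 kN·m

Choose R_2 as the redundant. The primary structure is the cantilever fixed at 1.
Deflection at 2 on the released cantilever, summing each load's contribution:
  point load 103.1 at a = 2.25: Pa²(3L − a)/(6EI) = 2153/EI
Tip deflection under a unit load at 2: L³/(3EI) = 243/EI.
With EI = 50000 kN·m²: δ_0 = 0.04306 m and δ_{22} = 0.00486 m/kN.
Compatibility — the beam at 2 must follow the support down by 0.003 m: δ_0 − R_2·δ_{22} = 0.003, so R_2 = (0.04306 − 0.003)/0.00486 = 8.243 kN.
Moment equilibrium about 1: M_1 = Σ(load moments about 1) − R_2·L = 232 − 8.243×9 = 157.8 kN·m.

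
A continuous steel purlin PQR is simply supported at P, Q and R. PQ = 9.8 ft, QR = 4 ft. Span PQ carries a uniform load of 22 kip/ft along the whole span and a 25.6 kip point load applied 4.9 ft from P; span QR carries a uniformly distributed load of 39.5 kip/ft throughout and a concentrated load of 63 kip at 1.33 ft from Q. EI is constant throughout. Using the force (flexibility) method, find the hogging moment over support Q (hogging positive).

M_Q = 257.4 kip·ft

Release continuity at Q by inserting a hinge; the redundant is the internal moment M_Q. The primary structure is two simply-supported spans PQ and QR.
End slopes at the hinge Q, treating each span as simply supported:
  span PQ: UDL 22: wL³/(24EI) = 862.8/EI
  span PQ: point load 25.6 at a = 4.9: Pab(L + a)/(6LEI) = 153.7/EI
  span QR: UDL 39.5: wL³/(24EI) = 105.3/EI
  span QR: point load 63 at a = 1.33: Pab(L + b)/(6LEI) = 62.18/EI
  relative rotation θ_0 = (1016 + 167.5)/EI = 1184/EI
A unit hogging moment at Q produces rotation L₁/(3EI) + L₂/(3EI) = 4.6/EI.
Compatibility: M_Q·(L₁+L₂)/(3EI) = θ_0, giving M_Q = 257.4 kip·ft (hogging).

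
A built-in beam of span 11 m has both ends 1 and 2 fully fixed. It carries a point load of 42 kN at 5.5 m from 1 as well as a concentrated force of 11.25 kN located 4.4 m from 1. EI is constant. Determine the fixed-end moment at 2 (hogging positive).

Take the two fixed-end moments M_1, M_2 as redundants; the released structure is the simple span 12.
On the primary (simply-supported) span, the end slopes from the loading are:
  at 1: point load 42 at a = 5.5: Pab(L + b)/(6LEI) = 317.6/EI
  at 2: point load 42 at a = 5.5: Pab(L + a)/(6LEI) = 317.6/EI
  at 1: point load 11.25 at a = 4.4: Pab(L + b)/(6LEI) = 87.12/EI
  at 2: point load 11.25 at a = 4.4: Pab(L + a)/(6LEI) = 76.23/EI
  θ_10 = 404.7/EI,  θ_20 = 393.9/EI
Flexibility coefficients: a unit moment at one end gives L/(3EI) there and L/(6EI) at the far end, so f₁₁ = f₂₂ = 3.667/EI and f₁₂ = f₂₁ = 1.833/EI.
Compatibility — zero rotation at each built-in end:
  3.667 M_1 + 1.833 M_2 = 404.7
  1.833 M_1 + 3.667 M_2 = 393.9
Solving the pair gives M_1 = 75.57 kN·m and M_2 = 69.63 kN·m (hogging).

M_2 = 69.63 kN·m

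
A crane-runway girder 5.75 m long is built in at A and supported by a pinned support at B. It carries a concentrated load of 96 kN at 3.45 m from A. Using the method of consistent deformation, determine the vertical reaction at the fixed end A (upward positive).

Take the reaction at B as the redundant and release it; the primary structure is a cantilever fixed at A.
Downward deflection at the released point B due to the loads:
  point load 96 at a = 3.45: Pa²(3L − a)/(6EI) = 2628/EI
Flexibility coefficient — unit upward force at B: δ_{BB} = L³/(3EI) = 63.37/EI.
Compatibility at B: δ_0 − R_B·δ_{BB} = 0, so R_B = 2628/63.37 = 41.47 kN.
Vertical equilibrium: R_A = ΣP − R_B = 96 − 41.47 = 54.53 kN.

R_A = 54.53 kN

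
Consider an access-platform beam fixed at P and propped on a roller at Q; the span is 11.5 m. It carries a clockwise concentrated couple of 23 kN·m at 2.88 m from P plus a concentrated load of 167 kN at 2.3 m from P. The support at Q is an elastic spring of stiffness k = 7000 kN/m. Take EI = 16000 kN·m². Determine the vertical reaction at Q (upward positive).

Take the reaction at Q as the redundant and release it; the primary structure is a cantilever fixed at P.
Downward deflection at the released point Q due to the loads:
  clockwise couple 23 at a = 2.88: M₀a(2L − a)/(2EI) = 666.4/EI
  point load 167 at a = 2.3: Pa²(3L − a)/(6EI) = 4741/EI
  δ_0 = 5407/EI
Flexibility coefficient — unit upward force at Q: δ_{QQ} = L³/(3EI) = 507/EI.
With EI = 16000 kN·m²: δ_0 = 0.33797 m and δ_{QQ} = 0.031685 m/kN.
Compatibility — the spring shortens by R_Q/k under the reaction it provides: δ_0 − R_Q·δ_{QQ} = R_Q/k. With 1/k = 0.000143 m/kN, R_Q = δ_0 / (δ_{QQ} + 1/k) = 0.33797 / (0.031685 + 0.000143) = 10.62 kN.

R_Q = 10.62 kN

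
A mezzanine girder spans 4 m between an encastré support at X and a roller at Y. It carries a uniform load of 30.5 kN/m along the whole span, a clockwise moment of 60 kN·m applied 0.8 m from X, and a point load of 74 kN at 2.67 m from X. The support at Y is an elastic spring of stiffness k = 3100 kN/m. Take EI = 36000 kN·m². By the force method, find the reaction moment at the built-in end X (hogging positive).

Take the reaction at Y as the redundant and release it; the primary structure is a cantilever fixed at X.
Deflection at Y on the released cantilever, summing each load's contribution:
  UDL 30.5: wL⁴/(8EI) = 976/EI
  clockwise couple 60 at a = 0.8: M₀a(2L − a)/(2EI) = 172.8/EI
  point load 74 at a = 2.67: Pa²(3L − a)/(6EI) = 820.3/EI
  δ_0 = 1969/EI
Tip deflection under a unit load at Y: L³/(3EI) = 21.33/EI.
With EI = 36000 kN·m²: δ_0 = 0.054698 m and δ_{YY} = 0.000593 m/kN.
Compatibility — the spring shortens by R_Y/k under the reaction it provides: δ_0 − R_Y·δ_{YY} = R_Y/k. With 1/k = 0.000323 m/kN, R_Y = δ_0 / (δ_{YY} + 1/k) = 0.054698 / (0.000593 + 0.000323) = 59.77 kN.
Moment equilibrium about X: M_X = Σ(load moments about X) − R_Y·L = 501.6 − 59.77×4 = 262.5 kN·m.

M_X = 262.5 kN·m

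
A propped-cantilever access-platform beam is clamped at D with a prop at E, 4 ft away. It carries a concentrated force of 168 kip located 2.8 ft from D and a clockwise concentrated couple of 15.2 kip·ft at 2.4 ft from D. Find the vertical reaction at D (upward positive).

R_D = 68.54 kip

Release the roller at E. Primary structure: cantilever fixed at D.
Deflection at E on the released cantilever, summing each load's contribution:
  point load 168 at a = 2.8: Pa²(3L − a)/(6EI) = 2020/EI
  clockwise couple 15.2 at a = 2.4: M₀a(2L − a)/(2EI) = 102.1/EI
  δ_0 = 2122/EI
Flexibility coefficient — unit upward force at E: δ_{EE} = L³/(3EI) = 21.33/EI.
The prop prevents deflection at E: R_E = δ_0/δ_{EE} = 2122/21.33 = 99.46 kip.
Vertical equilibrium: R_D = ΣP − R_E = 168 − 99.46 = 68.54 kip.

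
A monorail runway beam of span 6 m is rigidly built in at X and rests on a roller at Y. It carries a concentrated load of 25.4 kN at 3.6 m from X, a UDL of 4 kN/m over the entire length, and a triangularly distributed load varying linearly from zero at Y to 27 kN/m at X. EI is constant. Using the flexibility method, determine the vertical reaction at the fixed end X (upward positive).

Take the reaction at Y as the redundant and release it; the primary structure is a cantilever fixed at X.
Primary-structure tip deflection at Y by superposition:
  point load 25.4 at a = 3.6: Pa²(3L − a)/(6EI) = 790/EI
  UDL 4: wL⁴/(8EI) = 648/EI
  triangular load, peak 27 at the fixed end: w₀L⁴/(30EI) = 1166/EI
  δ_0 = 2604/EI
Tip deflection under a unit load at Y: L³/(3EI) = 72/EI.
Compatibility at Y: δ_0 − R_Y·δ_{YY} = 0, so R_Y = 2604/72 = 36.17 kN.
Vertical equilibrium: R_X = ΣP − R_Y = 130.4 − 36.17 = 94.23 kN.

R_X = 94.23 kN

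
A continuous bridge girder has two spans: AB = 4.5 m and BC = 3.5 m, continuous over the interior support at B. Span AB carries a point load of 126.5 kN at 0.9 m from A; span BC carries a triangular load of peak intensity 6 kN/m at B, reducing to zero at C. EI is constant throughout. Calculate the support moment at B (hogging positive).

M_B = 32.88 kN·m

Release continuity at B by inserting a hinge; the redundant is the internal moment M_B. The primary structure is two simply-supported spans AB and BC.
End slopes at the hinge B, treating each span as simply supported:
  span AB: point load 126.5 at a = 0.9: Pab(L + a)/(6LEI) = 81.97/EI
  span BC: triangular load, peak 6: w₀L³/(45EI) = 5.717/EI
  relative rotation θ_0 = (81.97 + 5.717)/EI = 87.69/EI
A unit hogging moment at B produces rotation L₁/(3EI) + L₂/(3EI) = 2.667/EI.
Compatibility: M_B·(L₁+L₂)/(3EI) = θ_0, giving M_B = 32.88 kN·m (hogging).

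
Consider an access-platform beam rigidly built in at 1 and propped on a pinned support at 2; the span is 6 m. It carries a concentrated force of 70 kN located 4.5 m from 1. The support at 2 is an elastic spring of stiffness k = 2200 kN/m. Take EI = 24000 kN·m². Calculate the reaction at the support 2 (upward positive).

Take the reaction at 2 as the redundant and release it; the primary structure is a cantilever fixed at 1.
Deflection at 2 on the released cantilever, summing each load's contribution:
  point load 70 at a = 4.5: Pa²(3L − a)/(6EI) = 3189/EI
Flexibility coefficient — unit upward force at 2: δ_{22} = L³/(3EI) = 72/EI.
With EI = 24000 kN·m²: δ_0 = 0.13289 m and δ_{22} = 0.003 m/kN.
Compatibility — the spring shortens by R_2/k under the reaction it provides: δ_0 − R_2·δ_{22} = R_2/k. With 1/k = 0.000455 m/kN, R_2 = δ_0 / (δ_{22} + 1/k) = 0.13289 / (0.003 + 0.000455) = 38.47 kN.

R_2 = 38.47 kN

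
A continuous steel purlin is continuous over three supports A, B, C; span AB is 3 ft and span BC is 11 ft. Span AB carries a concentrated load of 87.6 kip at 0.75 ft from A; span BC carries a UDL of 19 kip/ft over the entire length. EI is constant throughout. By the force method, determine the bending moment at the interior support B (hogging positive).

Insert a hinge at B; M_B is the redundant, and each span becomes simply supported.
End slopes at the hinge B, treating each span as simply supported:
  span AB: point load 87.6 at a = 0.75: Pab(L + a)/(6LEI) = 30.8/EI
  span BC: UDL 19: wL³/(24EI) = 1054/EI
  relative rotation θ_0 = (30.8 + 1054)/EI = 1085/EI
A unit hogging moment at B produces rotation L₁/(3EI) + L₂/(3EI) = 4.667/EI.
Compatibility: M_B·(L₁+L₂)/(3EI) = θ_0, giving M_B = 232.4 kip·ft (hogging).

M_B = 232.4 kip·ft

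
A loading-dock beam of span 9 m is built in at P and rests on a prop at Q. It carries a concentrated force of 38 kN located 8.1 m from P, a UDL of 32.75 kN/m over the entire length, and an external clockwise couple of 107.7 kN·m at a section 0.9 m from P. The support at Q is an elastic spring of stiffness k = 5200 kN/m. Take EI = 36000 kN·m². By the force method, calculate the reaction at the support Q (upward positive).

Remove the prop at Q; the released (primary) structure is a cantilever built in at P.
Deflection at Q on the released cantilever, summing each load's contribution:
  point load 38 at a = 8.1: Pa²(3L − a)/(6EI) = 7854/EI
  UDL 32.75: wL⁴/(8EI) = 26859/EI
  clockwise couple 107.7 at a = 0.9: M₀a(2L − a)/(2EI) = 828.8/EI
  δ_0 = 35541/EI
Flexibility coefficient — unit upward force at Q: δ_{QQ} = L³/(3EI) = 243/EI.
With EI = 36000 kN·m²: δ_0 = 0.98726 m and δ_{QQ} = 0.00675 m/kN.
Compatibility — the spring shortens by R_Q/k under the reaction it provides: δ_0 − R_Q·δ_{QQ} = R_Q/k. With 1/k = 0.000192 m/kN, R_Q = δ_0 / (δ_{QQ} + 1/k) = 0.98726 / (0.00675 + 0.000192) = 142.2 kN.

R_Q = 142.2 kN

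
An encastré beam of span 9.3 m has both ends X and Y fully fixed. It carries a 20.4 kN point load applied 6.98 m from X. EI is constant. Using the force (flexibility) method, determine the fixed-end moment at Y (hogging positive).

Take the two fixed-end moments M_X, M_Y as redundants; the released structure is the simple span XY.
Simple-span end rotations at X and Y under the given loads:
  at X: point load 20.4 at a = 6.98: Pab(L + b)/(6LEI) = 68.79/EI
  at Y: point load 20.4 at a = 6.98: Pab(L + a)/(6LEI) = 96.38/EI
  θ_X0 = 68.79/EI,  θ_Y0 = 96.38/EI
Flexibility coefficients: a unit moment at one end gives L/(3EI) there and L/(6EI) at the far end, so f₁₁ = f₂₂ = 3.1/EI and f₁₂ = f₂₁ = 1.55/EI.
Compatibility — zero rotation at each built-in end:
  3.1 M_X + 1.55 M_Y = 68.79
  1.55 M_X + 3.1 M_Y = 96.38
Solving the pair gives M_X = 8.861 kN·m and M_Y = 26.66 kN·m (hogging).

M_Y = 26.66 kN·m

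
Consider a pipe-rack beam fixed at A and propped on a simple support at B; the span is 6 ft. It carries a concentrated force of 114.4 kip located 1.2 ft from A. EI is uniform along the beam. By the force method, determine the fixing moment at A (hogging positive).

Remove the prop at B; the released (primary) structure is a cantilever built in at A.
Free-end deflection of the primary structure under the applied loading (downward +):
  point load 114.4 at a = 1.2: Pa²(3L − a)/(6EI) = 461.3/EI
Flexibility coefficient — unit upward force at B: δ_{BB} = L³/(3EI) = 72/EI.
Compatibility at B: δ_0 − R_B·δ_{BB} = 0, so R_B = 461.3/72 = 6.406 kip.
Moment equilibrium about A: M_A = Σ(load moments about A) − R_B·L = 137.3 − 6.406×6 = 98.84 kip·ft.

M_A = 98.84 kip·ft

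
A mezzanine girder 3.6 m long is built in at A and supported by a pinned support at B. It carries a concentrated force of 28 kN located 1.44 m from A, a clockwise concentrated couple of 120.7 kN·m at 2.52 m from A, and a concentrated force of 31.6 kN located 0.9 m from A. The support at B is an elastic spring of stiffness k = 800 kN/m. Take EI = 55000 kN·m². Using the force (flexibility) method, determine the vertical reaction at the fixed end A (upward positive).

R_A = 49.58 kN

Remove the prop at B; the released (primary) structure is a cantilever built in at A.
Downward deflection at the released point B due to the loads:
  point load 28 at a = 1.44: Pa²(3L − a)/(6EI) = 90.57/EI
  clockwise couple 120.7 at a = 2.52: M₀a(2L − a)/(2EI) = 711.7/EI
  point load 31.6 at a = 0.9: Pa²(3L − a)/(6EI) = 42.23/EI
  δ_0 = 844.6/EI
Flexibility coefficient — unit upward force at B: δ_{BB} = L³/(3EI) = 15.55/EI.
With EI = 55000 kN·m²: δ_0 = 0.015355 m and δ_{BB} = 0.000283 m/kN.
Compatibility — the spring shortens by R_B/k under the reaction it provides: δ_0 − R_B·δ_{BB} = R_B/k. With 1/k = 0.00125 m/kN, R_B = δ_0 / (δ_{BB} + 1/k) = 0.015355 / (0.000283 + 0.00125) = 10.02 kN.
Vertical equilibrium: R_A = ΣP − R_B = 59.6 − 10.02 = 49.58 kN.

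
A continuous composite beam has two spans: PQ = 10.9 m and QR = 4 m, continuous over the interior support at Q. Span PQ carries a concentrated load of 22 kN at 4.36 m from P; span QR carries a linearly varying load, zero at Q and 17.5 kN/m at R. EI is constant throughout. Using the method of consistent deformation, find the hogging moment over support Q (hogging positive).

Insert a hinge at Q; M_Q is the redundant, and each span becomes simply supported.
Discontinuity in slope at Q on the released structure — sum the simple-span end rotations:
  span PQ: point load 22 at a = 4.36: Pab(L + a)/(6LEI) = 146.4/EI
  span QR: triangular load, peak 17.5: 7w₀L³/(360EI) = 21.78/EI
  relative rotation θ_0 = (146.4 + 21.78)/EI = 168.2/EI
A unit hogging moment at Q produces rotation L₁/(3EI) + L₂/(3EI) = 4.967/EI.
Slope continuity at Q: θ_0 = M_Q·4.967/EI, so M_Q = 168.2/4.967 = 33.86 kN·m (hogging).

M_Q = 33.86 kN·m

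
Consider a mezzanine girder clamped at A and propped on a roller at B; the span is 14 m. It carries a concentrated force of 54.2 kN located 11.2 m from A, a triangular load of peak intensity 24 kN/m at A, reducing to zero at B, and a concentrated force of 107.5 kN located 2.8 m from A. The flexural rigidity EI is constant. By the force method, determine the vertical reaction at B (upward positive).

Choose R_B as the redundant. The primary structure is the cantilever fixed at A.
Free-end deflection of the primary structure under the applied loading (downward +):
  point load 54.2 at a = 11.2: Pa²(3L − a)/(6EI) = 34901/EI
  triangular load, peak 24 at the fixed end: w₀L⁴/(30EI) = 30733/EI
  point load 107.5 at a = 2.8: Pa²(3L − a)/(6EI) = 5506/EI
  δ_0 = 71140/EI
Flexibility coefficient — unit upward force at B: δ_{BB} = L³/(3EI) = 914.7/EI.
The prop prevents deflection at B: R_B = δ_0/δ_{BB} = 71140/914.7 = 77.78 kN.

R_B = 77.78 kN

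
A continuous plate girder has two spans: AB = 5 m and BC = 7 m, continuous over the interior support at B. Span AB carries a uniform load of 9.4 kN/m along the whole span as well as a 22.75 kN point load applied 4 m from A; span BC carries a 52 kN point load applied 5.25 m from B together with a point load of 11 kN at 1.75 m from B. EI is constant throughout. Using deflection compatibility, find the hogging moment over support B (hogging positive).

Release continuity at B by inserting a hinge; the redundant is the internal moment M_B. The primary structure is two simply-supported spans AB and BC.
Rotations at B on the released spans (each span's end-slope, ×1/EI):
  span AB: UDL 9.4: wL³/(24EI) = 48.96/EI
  span AB: point load 22.75 at a = 4: Pab(L + a)/(6LEI) = 27.3/EI
  span BC: point load 52 at a = 5.25: Pab(L + b)/(6LEI) = 99.53/EI
  span BC: point load 11 at a = 1.75: Pab(L + b)/(6LEI) = 29.48/EI
  relative rotation θ_0 = (76.26 + 129)/EI = 205.3/EI
A unit hogging moment at B produces rotation L₁/(3EI) + L₂/(3EI) = 4/EI.
Slope continuity at B: θ_0 = M_B·4/EI, so M_B = 205.3/4 = 51.32 kN·m (hogging).

M_B = 51.32 kN·m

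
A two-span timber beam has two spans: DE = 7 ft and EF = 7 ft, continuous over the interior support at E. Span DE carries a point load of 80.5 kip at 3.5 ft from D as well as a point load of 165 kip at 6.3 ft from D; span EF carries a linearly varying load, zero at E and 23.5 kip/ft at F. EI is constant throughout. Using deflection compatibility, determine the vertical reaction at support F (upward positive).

Release continuity at E by inserting a hinge; the redundant is the internal moment M_E. The primary structure is two simply-supported spans DE and EF.
End slopes at the hinge E, treating each span as simply supported:
  span DE: point load 80.5 at a = 3.5: Pab(L + a)/(6LEI) = 246.5/EI
  span DE: point load 165 at a = 6.3: Pab(L + a)/(6LEI) = 230.4/EI
  span EF: triangular load, peak 23.5: 7w₀L³/(360EI) = 156.7/EI
  relative rotation θ_0 = (477 + 156.7)/EI = 633.7/EI
A unit hogging moment at E produces rotation L₁/(3EI) + L₂/(3EI) = 4.667/EI.
Slope continuity at E: θ_0 = M_E·4.667/EI, so M_E = 633.7/4.667 = 135.8 kip·ft (hogging).
Span EF, ΣM about F: R_E^{EF}·7 = 191.9 + 135.8, so R_E^{EF} = 46.82 kip and R_F = 82.25 − 46.82 = 35.43 kip.

R_F = 35.43 kip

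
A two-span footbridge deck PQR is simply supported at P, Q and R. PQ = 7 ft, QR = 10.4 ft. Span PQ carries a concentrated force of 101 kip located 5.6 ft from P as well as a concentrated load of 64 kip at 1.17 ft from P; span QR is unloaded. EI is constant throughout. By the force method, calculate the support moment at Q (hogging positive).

M_Q = 55.6 kip·ft

Insert a hinge at Q; M_Q is the redundant, and each span becomes simply supported.
Rotations at Q on the released spans (each span's end-slope, ×1/EI):
  span PQ: point load 101 at a = 5.6: Pab(L + a)/(6LEI) = 237.6/EI
  span PQ: point load 64 at a = 1.17: Pab(L + a)/(6LEI) = 84.92/EI
  relative rotation θ_0 = (322.5 + 0)/EI = 322.5/EI
A unit hogging moment at Q produces rotation L₁/(3EI) + L₂/(3EI) = 5.8/EI.
Slope continuity at Q: θ_0 = M_Q·5.8/EI, so M_Q = 322.5/5.8 = 55.6 kip·ft (hogging).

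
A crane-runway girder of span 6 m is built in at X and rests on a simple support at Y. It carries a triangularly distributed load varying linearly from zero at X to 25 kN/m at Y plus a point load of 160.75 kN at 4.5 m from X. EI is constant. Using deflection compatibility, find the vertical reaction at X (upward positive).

R_X = 92.78 kN

Take the reaction at Y as the redundant and release it; the primary structure is a cantilever fixed at X.
Free-end deflection of the primary structure under the applied loading (downward +):
  triangular load, peak 25 at the free end: 11w₀L⁴/(120EI) = 2970/EI
  point load 160.75 at a = 4.5: Pa²(3L − a)/(6EI) = 7324/EI
  δ_0 = 10294/EI
Flexibility coefficient — unit upward force at Y: δ_{YY} = L³/(3EI) = 72/EI.
The prop prevents deflection at Y: R_Y = δ_0/δ_{YY} = 10294/72 = 143 kN.
Vertical equilibrium: R_X = ΣP − R_Y = 235.8 − 143 = 92.78 kN.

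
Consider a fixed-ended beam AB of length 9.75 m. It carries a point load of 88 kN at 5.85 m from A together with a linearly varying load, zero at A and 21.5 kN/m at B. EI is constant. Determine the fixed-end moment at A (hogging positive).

Release both end moments; the primary structure is a simply-supported span AB with redundants M_A and M_B.
End rotations of the released simple span under the applied load (×1/EI):
  at A: point load 88 at a = 5.85: Pab(L + b)/(6LEI) = 468.5/EI
  at B: point load 88 at a = 5.85: Pab(L + a)/(6LEI) = 535.4/EI
  at A: triangular load, peak 21.5: 7w₀L³/(360EI) = 387.5/EI
  at B: triangular load, peak 21.5: w₀L³/(45EI) = 442.8/EI
  θ_A0 = 855.9/EI,  θ_B0 = 978.2/EI
Flexibility coefficients: a unit moment at one end gives L/(3EI) there and L/(6EI) at the far end, so f₁₁ = f₂₂ = 3.25/EI and f₁₂ = f₂₁ = 1.625/EI.
Compatibility — zero rotation at each built-in end:
  3.25 M_A + 1.625 M_B = 855.9
  1.625 M_A + 3.25 M_B = 978.2
Solving the pair gives M_A = 150.5 kN·m and M_B = 225.7 kN·m (hogging).

M_A = 150.5 kN·m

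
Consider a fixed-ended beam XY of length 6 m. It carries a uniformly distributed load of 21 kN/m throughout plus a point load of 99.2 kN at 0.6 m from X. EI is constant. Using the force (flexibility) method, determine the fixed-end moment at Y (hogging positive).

Release both end moments; the primary structure is a simply-supported span XY with redundants M_X and M_Y.
On the primary (simply-supported) span, the end slopes from the loading are:
  at X: UDL 21: wL³/(24EI) = 189/EI
  at Y: UDL 21: wL³/(24EI) = 189/EI
  at X: point load 99.2 at a = 0.6: Pab(L + b)/(6LEI) = 101.8/EI
  at Y: point load 99.2 at a = 0.6: Pab(L + a)/(6LEI) = 58.92/EI
  θ_X0 = 290.8/EI,  θ_Y0 = 247.9/EI
Flexibility coefficients: a unit moment at one end gives L/(3EI) there and L/(6EI) at the far end, so f₁₁ = f₂₂ = 2/EI and f₁₂ = f₂₁ = 1/EI.
Compatibility — zero rotation at each built-in end:
  2 M_X + 1 M_Y = 290.8
  1 M_X + 2 M_Y = 247.9
Solving the pair gives M_X = 111.2 kN·m and M_Y = 68.36 kN·m (hogging).

M_Y = 68.36 kN·m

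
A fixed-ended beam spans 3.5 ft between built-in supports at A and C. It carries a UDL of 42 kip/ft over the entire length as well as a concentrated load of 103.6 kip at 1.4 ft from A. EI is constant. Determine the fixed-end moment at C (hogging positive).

M_C = 77.68 kip·ft

Release both end moments; the primary structure is a simply-supported span AC with redundants M_A and M_C.
Simple-span end rotations at A and C under the given loads:
  at A: UDL 42: wL³/(24EI) = 75.03/EI
  at C: UDL 42: wL³/(24EI) = 75.03/EI
  at A: point load 103.6 at a = 1.4: Pab(L + b)/(6LEI) = 81.22/EI
  at C: point load 103.6 at a = 1.4: Pab(L + a)/(6LEI) = 71.07/EI
  θ_A0 = 156.3/EI,  θ_C0 = 146.1/EI
Flexibility coefficients: a unit moment at one end gives L/(3EI) there and L/(6EI) at the far end, so f₁₁ = f₂₂ = 1.167/EI and f₁₂ = f₂₁ = 0.5833/EI.
Compatibility — zero rotation at each built-in end:
  1.167 M_A + 0.5833 M_C = 156.3
  0.5833 M_A + 1.167 M_C = 146.1
Solving the pair gives M_A = 95.09 kip·ft and M_C = 77.68 kip·ft (hogging).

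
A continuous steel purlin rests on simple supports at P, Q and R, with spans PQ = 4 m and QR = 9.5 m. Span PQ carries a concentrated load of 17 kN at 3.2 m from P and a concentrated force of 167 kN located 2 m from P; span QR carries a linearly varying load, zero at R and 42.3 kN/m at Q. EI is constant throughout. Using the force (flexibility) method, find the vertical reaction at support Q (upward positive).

R_Q = 308.9 kN

Take M_Q as the redundant. Released structure: two simple spans PQ and QR with a hinge at Q.
Discontinuity in slope at Q on the released structure — sum the simple-span end rotations:
  span PQ: point load 17 at a = 3.2: Pab(L + a)/(6LEI) = 13.06/EI
  span PQ: point load 167 at a = 2: Pab(L + a)/(6LEI) = 167/EI
  span QR: triangular load, peak 42.3: w₀L³/(45EI) = 805.9/EI
  relative rotation θ_0 = (180.1 + 805.9)/EI = 986/EI
A unit hogging moment at Q produces rotation L₁/(3EI) + L₂/(3EI) = 4.5/EI.
Compatibility: M_Q·(L₁+L₂)/(3EI) = θ_0, giving M_Q = 219.1 kN·m (hogging).
Span PQ, ΣM about P with M_Q applied at Q: R_Q^{PQ}·4 = 388.4 + 219.1, so R_Q^{PQ} = 151.9 kN and R_P = 184 − 151.9 = 32.12 kN.
Span QR, ΣM about R: R_Q^{QR}·9.5 = 1273 + 219.1, so R_Q^{QR} = 157 kN and R_R = 200.9 − 157 = 43.91 kN.
R_Q = 151.9 + 157 = 308.9 kN.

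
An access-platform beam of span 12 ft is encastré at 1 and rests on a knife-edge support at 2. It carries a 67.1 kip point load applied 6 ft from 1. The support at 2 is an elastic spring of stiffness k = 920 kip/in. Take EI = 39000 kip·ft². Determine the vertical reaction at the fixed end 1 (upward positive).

R_1 = 46.26 kip

Take the reaction at 2 as the redundant and release it; the primary structure is a cantilever fixed at 1.
Free-end deflection of the primary structure under the applied loading (downward +):
  point load 67.1 at a = 6: Pa²(3L − a)/(6EI) = 12078/EI
Flexibility coefficient — unit upward force at 2: δ_{22} = L³/(3EI) = 576/EI.
With EI = 39000 kip·ft²: δ_0 = 0.30969 ft and δ_{22} = 0.014769 ft/kip.
Compatibility — the spring shortens by R_2/k under the reaction it provides: δ_0 − R_2·δ_{22} = R_2/k. With 1/k = 1/(920×12) ft/kip = 0.000091 ft/kip, R_2 = δ_0 / (δ_{22} + 1/k) = 0.30969 / (0.014769 + 0.000091) = 20.84 kip.
Vertical equilibrium: R_1 = ΣP − R_2 = 67.1 − 20.84 = 46.26 kip.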